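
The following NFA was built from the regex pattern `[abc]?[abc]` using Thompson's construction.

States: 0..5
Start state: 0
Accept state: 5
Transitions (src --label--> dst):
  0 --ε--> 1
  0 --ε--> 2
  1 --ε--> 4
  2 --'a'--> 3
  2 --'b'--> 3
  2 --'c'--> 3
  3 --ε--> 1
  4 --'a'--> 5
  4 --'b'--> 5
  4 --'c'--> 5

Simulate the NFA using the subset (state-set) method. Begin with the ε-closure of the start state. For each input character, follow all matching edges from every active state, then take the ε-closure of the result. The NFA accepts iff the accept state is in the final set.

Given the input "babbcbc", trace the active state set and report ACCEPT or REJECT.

S₀ = ε-closure({0}) = {0,1,2,4}
'b' @ 1: {1,3,4,5}  (accept∈set)
'a' @ 2: {5}  (accept∈set)
'b' @ 3: {}  — state set empty
rest 'bcbc' ignored (set empty)
end set {} — state 5 not in

Answer: REJECT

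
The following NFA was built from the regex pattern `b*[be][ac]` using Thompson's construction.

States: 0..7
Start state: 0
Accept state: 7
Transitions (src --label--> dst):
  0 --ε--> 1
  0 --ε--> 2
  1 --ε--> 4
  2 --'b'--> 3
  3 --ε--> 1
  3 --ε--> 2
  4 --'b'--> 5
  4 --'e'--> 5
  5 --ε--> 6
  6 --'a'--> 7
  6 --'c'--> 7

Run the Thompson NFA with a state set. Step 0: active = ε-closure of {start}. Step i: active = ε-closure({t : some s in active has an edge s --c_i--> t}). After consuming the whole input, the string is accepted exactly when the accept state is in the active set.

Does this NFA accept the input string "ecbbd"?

start: ε-closure({0}) = {0,1,2,4}
'e' @ 1: {5,6}
'c' @ 2: {7}  [accepting]
'b' @ 3: {}  — no active states
rest 'bd' ignored (set empty)
final: {}; accept 7 not in set

Answer: REJECT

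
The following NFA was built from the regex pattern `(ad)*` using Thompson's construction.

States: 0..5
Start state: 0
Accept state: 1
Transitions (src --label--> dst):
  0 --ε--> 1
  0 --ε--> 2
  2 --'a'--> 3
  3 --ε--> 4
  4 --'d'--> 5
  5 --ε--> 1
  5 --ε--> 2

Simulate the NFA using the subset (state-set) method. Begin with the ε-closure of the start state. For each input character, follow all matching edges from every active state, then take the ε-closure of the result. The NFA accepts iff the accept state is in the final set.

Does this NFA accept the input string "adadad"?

Answer: ACCEPT

Derivation:
S₀ = ε-closure({0}) = {0,1,2}
'a' @ 1: {3,4}
'd' @ 2: {1,2,5}  ✓accept
'a' @ 3: {3,4}
'd' @ 4: {1,2,5}  ✓accept
'a' @ 5: {3,4}
'd' @ 6: {1,2,5}  ✓accept
end set {1,2,5} — state 1 in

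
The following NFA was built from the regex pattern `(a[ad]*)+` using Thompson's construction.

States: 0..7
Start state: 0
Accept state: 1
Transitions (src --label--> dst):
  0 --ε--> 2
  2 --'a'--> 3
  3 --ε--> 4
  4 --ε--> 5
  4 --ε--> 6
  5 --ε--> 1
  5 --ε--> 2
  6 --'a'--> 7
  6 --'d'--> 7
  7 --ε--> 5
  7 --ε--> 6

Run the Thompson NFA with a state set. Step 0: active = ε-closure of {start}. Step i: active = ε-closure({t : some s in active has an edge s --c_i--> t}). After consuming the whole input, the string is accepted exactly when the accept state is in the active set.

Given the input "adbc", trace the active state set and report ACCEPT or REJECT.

Answer: REJECT

Derivation:
initial (ε-close {0}): {0,2}
'a' @ 1: {1,2,3,4,5,6}  [accepting]
'd' @ 2: {1,2,5,6,7}  [accepting]
'b' @ 3: {}  — state set empty
rest 'c' ignored (set empty)
after full input: {}  (accept=1 not in)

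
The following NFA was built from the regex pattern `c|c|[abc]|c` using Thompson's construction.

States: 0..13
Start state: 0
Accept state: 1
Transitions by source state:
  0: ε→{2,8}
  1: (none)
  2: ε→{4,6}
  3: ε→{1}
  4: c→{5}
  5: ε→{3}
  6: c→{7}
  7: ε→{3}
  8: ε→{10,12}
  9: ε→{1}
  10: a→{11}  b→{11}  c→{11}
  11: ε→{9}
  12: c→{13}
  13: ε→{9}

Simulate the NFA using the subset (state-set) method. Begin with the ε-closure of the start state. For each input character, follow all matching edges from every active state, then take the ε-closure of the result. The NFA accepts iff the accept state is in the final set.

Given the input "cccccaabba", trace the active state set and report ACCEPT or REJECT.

S₀ = ε-closure({0}) = {0,2,4,6,8,10,12}
'c' @ 1: {1,3,5,7,9,11,13}  ✓accept
'c' @ 2: {}  — state set empty
rest 'cccaabba' ignored (set empty)
after full input: {}  (accept=1 not in)

Answer: REJECT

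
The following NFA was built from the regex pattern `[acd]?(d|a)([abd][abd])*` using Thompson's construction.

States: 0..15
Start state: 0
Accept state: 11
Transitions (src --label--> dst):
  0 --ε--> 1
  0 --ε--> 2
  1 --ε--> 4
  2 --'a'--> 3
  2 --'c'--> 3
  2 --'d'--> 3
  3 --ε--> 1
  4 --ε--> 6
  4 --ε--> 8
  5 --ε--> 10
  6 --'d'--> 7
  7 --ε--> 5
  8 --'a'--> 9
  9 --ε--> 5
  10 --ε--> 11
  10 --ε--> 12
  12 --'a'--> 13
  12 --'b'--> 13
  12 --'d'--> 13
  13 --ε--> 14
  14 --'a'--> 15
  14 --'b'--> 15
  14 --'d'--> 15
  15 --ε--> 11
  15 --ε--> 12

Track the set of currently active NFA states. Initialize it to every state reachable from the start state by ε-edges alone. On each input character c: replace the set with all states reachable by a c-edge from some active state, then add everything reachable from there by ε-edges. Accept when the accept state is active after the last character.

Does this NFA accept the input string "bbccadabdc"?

Answer: REJECT

Derivation:
start: ε-closure({0}) = {0,1,2,4,6,8}
'b' @ 1: {}  — dead — no transitions
rest 'bccadabdc' ignored (set empty)
end set {} — state 11 not in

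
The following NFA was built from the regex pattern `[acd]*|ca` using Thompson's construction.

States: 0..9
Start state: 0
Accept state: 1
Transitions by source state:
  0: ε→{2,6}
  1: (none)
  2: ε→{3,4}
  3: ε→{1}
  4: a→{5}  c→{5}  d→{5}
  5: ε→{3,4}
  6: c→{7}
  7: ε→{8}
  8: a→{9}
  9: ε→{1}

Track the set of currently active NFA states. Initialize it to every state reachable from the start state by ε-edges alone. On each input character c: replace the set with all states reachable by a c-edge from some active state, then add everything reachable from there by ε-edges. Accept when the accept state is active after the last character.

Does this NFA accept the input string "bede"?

Answer: REJECT

Trace:
S₀ = ε-closure({0}) = {0,1,2,3,4,6}
'b' @ 1: {}  — no active states
rest 'ede' ignored (set empty)
after full input: {}  (accept=1 not in)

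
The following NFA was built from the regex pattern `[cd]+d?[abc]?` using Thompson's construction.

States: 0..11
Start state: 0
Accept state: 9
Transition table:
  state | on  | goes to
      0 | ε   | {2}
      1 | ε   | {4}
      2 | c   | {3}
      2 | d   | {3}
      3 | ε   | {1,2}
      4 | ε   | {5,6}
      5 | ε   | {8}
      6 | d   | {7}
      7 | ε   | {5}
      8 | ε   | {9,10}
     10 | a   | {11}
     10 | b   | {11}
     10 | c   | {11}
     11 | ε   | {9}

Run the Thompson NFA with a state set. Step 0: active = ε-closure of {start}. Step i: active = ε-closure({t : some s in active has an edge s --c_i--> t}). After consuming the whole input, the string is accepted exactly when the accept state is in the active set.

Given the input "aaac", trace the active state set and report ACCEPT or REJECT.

initial (ε-close {0}): {0,2}
'a' @ 1: {}  — no active states
rest 'aac' ignored (set empty)
end set {} — state 9 not in

Answer: REJECT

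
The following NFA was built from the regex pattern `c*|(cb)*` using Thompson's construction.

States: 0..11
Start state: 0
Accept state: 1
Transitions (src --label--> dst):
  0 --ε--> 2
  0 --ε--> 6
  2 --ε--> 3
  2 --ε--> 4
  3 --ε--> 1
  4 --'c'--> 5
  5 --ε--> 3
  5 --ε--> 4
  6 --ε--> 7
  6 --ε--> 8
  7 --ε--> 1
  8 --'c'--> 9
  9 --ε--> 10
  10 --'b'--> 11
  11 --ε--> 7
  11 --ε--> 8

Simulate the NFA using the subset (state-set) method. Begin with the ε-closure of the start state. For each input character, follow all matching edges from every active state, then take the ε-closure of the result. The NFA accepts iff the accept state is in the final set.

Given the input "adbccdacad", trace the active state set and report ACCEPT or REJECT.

start: ε-closure({0}) = {0,1,2,3,4,6,7,8}
'a' @ 1: {}  — dead — no transitions
rest 'dbccdacad' ignored (set empty)
end set {} — state 1 not in

Answer: REJECT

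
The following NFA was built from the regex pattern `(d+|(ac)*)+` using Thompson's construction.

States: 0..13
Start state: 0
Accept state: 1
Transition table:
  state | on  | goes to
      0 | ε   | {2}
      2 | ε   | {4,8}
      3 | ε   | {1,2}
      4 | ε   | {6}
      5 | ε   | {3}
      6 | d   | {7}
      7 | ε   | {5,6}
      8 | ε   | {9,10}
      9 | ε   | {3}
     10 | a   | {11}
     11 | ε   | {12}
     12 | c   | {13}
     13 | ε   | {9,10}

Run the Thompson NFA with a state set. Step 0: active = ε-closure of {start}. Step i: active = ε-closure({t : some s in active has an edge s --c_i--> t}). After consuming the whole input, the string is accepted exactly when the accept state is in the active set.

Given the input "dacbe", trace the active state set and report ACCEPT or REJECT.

S₀ = ε-closure({0}) = {0,1,2,3,4,6,8,9,10}
'd' @ 1: {1,2,3,4,5,6,7,8,9,10}  (accept∈set)
'a' @ 2: {11,12}
'c' @ 3: {1,2,3,4,6,8,9,10,13}  (accept∈set)
'b' @ 4: {}  — state set empty
rest 'e' ignored (set empty)
after full input: {}  (accept=1 not in)

Answer: REJECT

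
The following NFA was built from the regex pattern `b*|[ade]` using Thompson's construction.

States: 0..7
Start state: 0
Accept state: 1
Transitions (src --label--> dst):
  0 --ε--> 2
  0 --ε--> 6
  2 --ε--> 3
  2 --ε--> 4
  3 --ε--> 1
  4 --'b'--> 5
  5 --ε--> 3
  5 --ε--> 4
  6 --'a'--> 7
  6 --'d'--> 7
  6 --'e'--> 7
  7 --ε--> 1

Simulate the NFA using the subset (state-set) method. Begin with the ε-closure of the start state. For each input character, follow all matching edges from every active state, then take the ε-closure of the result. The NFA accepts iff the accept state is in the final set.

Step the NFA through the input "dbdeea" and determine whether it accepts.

Answer: REJECT

Steps:
start: ε-closure({0}) = {0,1,2,3,4,6}
'd' @ 1: {1,7}  (accept∈set)
'b' @ 2: {}  — no active states
rest 'deea' ignored (set empty)
final: {}; accept 1 not in set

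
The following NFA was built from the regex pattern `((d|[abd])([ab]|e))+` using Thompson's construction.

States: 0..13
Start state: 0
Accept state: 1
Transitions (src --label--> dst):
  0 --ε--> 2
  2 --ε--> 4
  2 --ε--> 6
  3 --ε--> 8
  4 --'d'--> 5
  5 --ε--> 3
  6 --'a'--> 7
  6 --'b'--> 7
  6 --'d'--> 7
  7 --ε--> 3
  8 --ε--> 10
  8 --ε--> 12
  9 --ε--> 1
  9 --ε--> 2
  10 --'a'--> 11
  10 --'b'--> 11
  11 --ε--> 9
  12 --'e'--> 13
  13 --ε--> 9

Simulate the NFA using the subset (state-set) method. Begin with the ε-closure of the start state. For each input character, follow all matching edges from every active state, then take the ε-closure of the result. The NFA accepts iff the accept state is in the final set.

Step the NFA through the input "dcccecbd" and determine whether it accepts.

Answer: REJECT

Derivation:
start: ε-closure({0}) = {0,2,4,6}
'd' @ 1: {3,5,7,8,10,12}
'c' @ 2: {}  — state set empty
rest 'ccecbd' ignored (set empty)
after full input: {}  (accept=1 not in)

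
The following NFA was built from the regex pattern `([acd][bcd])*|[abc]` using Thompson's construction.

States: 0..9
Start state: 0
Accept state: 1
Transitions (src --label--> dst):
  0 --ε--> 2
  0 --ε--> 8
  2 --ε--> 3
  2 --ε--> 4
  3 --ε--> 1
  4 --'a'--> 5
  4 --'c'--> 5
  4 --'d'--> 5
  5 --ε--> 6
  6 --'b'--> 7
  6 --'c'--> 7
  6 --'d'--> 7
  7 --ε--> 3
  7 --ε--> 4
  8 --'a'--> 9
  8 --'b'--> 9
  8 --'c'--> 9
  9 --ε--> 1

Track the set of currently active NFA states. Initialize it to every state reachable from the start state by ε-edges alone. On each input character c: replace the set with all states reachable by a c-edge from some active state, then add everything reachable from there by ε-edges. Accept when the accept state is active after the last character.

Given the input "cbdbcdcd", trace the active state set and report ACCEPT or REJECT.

start: ε-closure({0}) = {0,1,2,3,4,8}
'c' @ 1: {1,5,6,9}  [accepting]
'b' @ 2: {1,3,4,7}  [accepting]
'd' @ 3: {5,6}
'b' @ 4: {1,3,4,7}  [accepting]
'c' @ 5: {5,6}
'd' @ 6: {1,3,4,7}  [accepting]
'c' @ 7: {5,6}
'd' @ 8: {1,3,4,7}  [accepting]
after full input: {1,3,4,7}  (accept=1 in)

Answer: ACCEPT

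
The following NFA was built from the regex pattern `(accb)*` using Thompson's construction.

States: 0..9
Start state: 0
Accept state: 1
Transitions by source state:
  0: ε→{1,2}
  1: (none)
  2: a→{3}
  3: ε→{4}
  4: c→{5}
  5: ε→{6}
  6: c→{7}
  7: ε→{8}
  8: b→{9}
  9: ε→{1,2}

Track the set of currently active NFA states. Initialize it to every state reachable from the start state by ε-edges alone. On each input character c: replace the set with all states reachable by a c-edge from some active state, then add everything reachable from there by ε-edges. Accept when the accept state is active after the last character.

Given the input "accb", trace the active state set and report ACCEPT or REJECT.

initial (ε-close {0}): {0,1,2}
'a' @ 1: {3,4}
'c' @ 2: {5,6}
'c' @ 3: {7,8}
'b' @ 4: {1,2,9}  (accept∈set)
after full input: {1,2,9}  (accept=1 in)

Answer: ACCEPT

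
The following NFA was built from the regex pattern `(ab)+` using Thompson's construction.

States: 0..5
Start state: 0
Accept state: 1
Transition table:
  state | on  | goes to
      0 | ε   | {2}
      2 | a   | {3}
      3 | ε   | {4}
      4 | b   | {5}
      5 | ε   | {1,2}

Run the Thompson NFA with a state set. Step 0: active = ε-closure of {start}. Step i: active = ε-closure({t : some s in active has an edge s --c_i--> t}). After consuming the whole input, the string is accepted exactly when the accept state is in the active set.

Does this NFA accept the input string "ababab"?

initial (ε-close {0}): {0,2}
'a' @ 1: {3,4}
'b' @ 2: {1,2,5}  [accepting]
'a' @ 3: {3,4}
'b' @ 4: {1,2,5}  [accepting]
'a' @ 5: {3,4}
'b' @ 6: {1,2,5}  [accepting]
end set {1,2,5} — state 1 in

Answer: ACCEPT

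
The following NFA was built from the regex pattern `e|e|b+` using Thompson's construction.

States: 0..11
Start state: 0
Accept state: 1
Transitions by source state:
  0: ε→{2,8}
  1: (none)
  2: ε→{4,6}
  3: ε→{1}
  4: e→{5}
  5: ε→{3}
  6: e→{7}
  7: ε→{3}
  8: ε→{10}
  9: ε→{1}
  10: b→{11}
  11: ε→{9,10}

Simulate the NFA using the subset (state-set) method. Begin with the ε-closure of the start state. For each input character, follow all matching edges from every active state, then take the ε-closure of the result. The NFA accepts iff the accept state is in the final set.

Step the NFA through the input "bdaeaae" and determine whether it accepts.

Answer: REJECT

Steps:
start: ε-closure({0}) = {0,2,4,6,8,10}
'b' @ 1: {1,9,10,11}  [accepting]
'd' @ 2: {}  — state set empty
rest 'aeaae' ignored (set empty)
final: {}; accept 1 not in set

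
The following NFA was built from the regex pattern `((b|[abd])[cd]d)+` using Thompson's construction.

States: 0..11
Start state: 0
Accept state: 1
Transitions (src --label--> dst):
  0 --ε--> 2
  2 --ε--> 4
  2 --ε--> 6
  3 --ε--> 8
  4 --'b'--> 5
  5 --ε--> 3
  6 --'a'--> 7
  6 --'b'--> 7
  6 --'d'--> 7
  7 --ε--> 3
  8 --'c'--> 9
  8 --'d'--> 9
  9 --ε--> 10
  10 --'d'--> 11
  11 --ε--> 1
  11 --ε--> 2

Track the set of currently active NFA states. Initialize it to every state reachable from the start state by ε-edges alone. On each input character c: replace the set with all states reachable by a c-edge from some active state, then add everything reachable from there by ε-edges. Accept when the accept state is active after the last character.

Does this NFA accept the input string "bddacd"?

S₀ = ε-closure({0}) = {0,2,4,6}
'b' @ 1: {3,5,7,8}
'd' @ 2: {9,10}
'd' @ 3: {1,2,4,6,11}  (accept∈set)
'a' @ 4: {3,7,8}
'c' @ 5: {9,10}
'd' @ 6: {1,2,4,6,11}  (accept∈set)
final: {1,2,4,6,11}; accept 1 in set

Answer: ACCEPT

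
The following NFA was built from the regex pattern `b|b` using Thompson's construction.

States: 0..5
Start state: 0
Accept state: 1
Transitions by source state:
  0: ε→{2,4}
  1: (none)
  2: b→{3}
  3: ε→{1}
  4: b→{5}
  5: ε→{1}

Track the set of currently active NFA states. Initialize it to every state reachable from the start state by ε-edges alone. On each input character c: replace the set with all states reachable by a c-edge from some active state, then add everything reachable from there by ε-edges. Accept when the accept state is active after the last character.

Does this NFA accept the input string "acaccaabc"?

Answer: REJECT

Steps:
S₀ = ε-closure({0}) = {0,2,4}
'a' @ 1: {}  — state set empty
rest 'caccaabc' ignored (set empty)
end set {} — state 1 not in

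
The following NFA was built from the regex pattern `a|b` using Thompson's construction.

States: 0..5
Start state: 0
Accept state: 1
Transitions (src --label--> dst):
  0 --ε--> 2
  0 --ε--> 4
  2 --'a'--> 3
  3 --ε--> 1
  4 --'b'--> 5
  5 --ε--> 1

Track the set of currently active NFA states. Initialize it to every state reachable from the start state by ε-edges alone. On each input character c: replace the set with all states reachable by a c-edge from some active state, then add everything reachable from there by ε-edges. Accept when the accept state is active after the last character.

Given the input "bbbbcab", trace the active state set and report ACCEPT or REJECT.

Answer: REJECT

Trace:
initial (ε-close {0}): {0,2,4}
'b' @ 1: {1,5}  ✓accept
'b' @ 2: {}  — state set empty
rest 'bbcab' ignored (set empty)
final: {}; accept 1 not in set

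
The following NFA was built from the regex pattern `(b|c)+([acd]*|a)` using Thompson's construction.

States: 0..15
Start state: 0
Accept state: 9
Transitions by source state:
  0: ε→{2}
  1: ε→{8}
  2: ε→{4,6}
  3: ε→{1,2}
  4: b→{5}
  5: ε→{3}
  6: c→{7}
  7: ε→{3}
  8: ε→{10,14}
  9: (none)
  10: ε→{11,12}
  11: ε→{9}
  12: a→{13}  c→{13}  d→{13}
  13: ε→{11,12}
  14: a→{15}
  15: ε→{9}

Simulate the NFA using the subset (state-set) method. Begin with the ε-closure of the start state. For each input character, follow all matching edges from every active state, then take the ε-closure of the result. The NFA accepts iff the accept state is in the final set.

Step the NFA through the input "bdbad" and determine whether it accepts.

S₀ = ε-closure({0}) = {0,2,4,6}
'b' @ 1: {1,2,3,4,5,6,8,9,10,11,12,14}  (accept∈set)
'd' @ 2: {9,11,12,13}  (accept∈set)
'b' @ 3: {}  — no active states
rest 'ad' ignored (set empty)
end set {} — state 9 not in

Answer: REJECT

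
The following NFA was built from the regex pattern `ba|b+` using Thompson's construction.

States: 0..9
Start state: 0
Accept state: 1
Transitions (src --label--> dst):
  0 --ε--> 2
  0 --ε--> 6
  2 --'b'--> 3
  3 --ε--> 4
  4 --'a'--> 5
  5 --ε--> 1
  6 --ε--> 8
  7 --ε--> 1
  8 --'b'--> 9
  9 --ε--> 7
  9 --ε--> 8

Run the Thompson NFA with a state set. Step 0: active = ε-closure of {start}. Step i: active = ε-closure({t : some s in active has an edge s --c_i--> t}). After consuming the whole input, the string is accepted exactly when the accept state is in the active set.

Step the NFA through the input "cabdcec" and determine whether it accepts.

Answer: REJECT

Trace:
initial (ε-close {0}): {0,2,6,8}
'c' @ 1: {}  — no active states
rest 'abdcec' ignored (set empty)
after full input: {}  (accept=1 not in)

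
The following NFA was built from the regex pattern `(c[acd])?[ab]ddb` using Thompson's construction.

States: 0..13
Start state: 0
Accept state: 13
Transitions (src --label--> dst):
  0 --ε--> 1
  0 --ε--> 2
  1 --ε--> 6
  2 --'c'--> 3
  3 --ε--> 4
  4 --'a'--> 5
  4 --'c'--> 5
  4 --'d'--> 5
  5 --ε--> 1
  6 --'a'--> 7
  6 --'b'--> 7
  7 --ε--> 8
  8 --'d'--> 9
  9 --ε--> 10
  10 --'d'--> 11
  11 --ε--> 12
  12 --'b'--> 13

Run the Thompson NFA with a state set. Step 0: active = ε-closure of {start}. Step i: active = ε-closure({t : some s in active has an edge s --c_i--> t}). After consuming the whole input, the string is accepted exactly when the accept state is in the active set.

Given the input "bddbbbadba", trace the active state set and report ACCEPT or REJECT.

initial (ε-close {0}): {0,1,2,6}
'b' @ 1: {7,8}
'd' @ 2: {9,10}
'd' @ 3: {11,12}
'b' @ 4: {13}  ✓accept
'b' @ 5: {}  — state set empty
rest 'badba' ignored (set empty)
final: {}; accept 13 not in set

Answer: REJECT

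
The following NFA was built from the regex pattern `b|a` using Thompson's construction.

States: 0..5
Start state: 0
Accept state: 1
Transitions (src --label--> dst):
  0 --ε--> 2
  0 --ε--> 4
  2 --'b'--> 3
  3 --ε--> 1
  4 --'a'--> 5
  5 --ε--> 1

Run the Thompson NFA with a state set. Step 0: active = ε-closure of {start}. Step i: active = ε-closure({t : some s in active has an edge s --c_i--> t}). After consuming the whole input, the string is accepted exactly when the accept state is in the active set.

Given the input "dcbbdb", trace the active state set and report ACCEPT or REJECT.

start: ε-closure({0}) = {0,2,4}
'd' @ 1: {}  — dead — no transitions
rest 'cbbdb' ignored (set empty)
end set {} — state 1 not in

Answer: REJECT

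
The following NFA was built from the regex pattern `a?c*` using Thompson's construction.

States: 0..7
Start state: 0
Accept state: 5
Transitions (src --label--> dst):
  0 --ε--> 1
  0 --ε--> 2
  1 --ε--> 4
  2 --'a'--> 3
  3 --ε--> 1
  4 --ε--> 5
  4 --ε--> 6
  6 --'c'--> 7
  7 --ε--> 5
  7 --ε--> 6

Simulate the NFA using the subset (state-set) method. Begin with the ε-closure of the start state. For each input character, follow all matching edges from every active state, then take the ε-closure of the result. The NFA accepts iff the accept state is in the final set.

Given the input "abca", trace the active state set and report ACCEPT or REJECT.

Answer: REJECT

Derivation:
initial (ε-close {0}): {0,1,2,4,5,6}
'a' @ 1: {1,3,4,5,6}  ✓accept
'b' @ 2: {}  — state set empty
rest 'ca' ignored (set empty)
after full input: {}  (accept=5 not in)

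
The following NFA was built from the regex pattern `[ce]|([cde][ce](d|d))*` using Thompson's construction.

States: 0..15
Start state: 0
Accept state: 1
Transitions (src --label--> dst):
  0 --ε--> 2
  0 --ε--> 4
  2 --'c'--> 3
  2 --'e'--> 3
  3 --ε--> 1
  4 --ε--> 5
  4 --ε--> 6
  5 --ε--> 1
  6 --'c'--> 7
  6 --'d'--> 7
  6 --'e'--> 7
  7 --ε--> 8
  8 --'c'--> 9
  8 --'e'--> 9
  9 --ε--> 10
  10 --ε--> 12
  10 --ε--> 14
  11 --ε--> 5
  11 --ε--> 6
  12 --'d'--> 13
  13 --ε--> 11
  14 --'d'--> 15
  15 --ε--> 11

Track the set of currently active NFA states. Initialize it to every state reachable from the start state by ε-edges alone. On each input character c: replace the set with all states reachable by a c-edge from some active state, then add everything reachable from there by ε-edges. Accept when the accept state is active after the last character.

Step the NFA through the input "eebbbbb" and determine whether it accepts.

start: ε-closure({0}) = {0,1,2,4,5,6}
'e' @ 1: {1,3,7,8}  [accepting]
'e' @ 2: {9,10,12,14}
'b' @ 3: {}  — state set empty
rest 'bbbb' ignored (set empty)
end set {} — state 1 not in

Answer: REJECT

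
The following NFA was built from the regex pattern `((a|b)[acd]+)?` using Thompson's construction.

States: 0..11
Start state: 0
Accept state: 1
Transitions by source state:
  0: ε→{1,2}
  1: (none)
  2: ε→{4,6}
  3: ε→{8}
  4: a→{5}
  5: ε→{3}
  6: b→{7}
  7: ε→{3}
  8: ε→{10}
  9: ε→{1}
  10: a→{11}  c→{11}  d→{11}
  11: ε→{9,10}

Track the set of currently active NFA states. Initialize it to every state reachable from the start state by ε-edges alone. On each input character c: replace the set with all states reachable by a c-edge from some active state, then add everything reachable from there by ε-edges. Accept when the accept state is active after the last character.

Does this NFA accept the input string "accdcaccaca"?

S₀ = ε-closure({0}) = {0,1,2,4,6}
'a' @ 1: {3,5,8,10}
'c' @ 2: {1,9,10,11}  [accepting]
'c' @ 3: {1,9,10,11}  [accepting]
'd' @ 4: {1,9,10,11}  [accepting]
'c' @ 5: {1,9,10,11}  [accepting]
'a' @ 6: {1,9,10,11}  [accepting]
'c' @ 7: {1,9,10,11}  [accepting]
'c' @ 8: {1,9,10,11}  [accepting]
'a' @ 9: {1,9,10,11}  [accepting]
'c' @ 10: {1,9,10,11}  [accepting]
'a' @ 11: {1,9,10,11}  [accepting]
final: {1,9,10,11}; accept 1 in set

Answer: ACCEPT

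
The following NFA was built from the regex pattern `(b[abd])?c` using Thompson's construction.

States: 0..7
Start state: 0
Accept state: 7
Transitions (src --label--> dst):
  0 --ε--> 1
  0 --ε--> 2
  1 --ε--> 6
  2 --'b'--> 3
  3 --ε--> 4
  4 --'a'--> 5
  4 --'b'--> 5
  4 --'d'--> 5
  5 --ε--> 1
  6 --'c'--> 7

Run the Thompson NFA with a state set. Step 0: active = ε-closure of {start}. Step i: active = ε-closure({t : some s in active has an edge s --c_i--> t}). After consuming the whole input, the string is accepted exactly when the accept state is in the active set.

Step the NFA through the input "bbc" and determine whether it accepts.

S₀ = ε-closure({0}) = {0,1,2,6}
'b' @ 1: {3,4}
'b' @ 2: {1,5,6}
'c' @ 3: {7}  (accept∈set)
end set {7} — state 7 in

Answer: ACCEPT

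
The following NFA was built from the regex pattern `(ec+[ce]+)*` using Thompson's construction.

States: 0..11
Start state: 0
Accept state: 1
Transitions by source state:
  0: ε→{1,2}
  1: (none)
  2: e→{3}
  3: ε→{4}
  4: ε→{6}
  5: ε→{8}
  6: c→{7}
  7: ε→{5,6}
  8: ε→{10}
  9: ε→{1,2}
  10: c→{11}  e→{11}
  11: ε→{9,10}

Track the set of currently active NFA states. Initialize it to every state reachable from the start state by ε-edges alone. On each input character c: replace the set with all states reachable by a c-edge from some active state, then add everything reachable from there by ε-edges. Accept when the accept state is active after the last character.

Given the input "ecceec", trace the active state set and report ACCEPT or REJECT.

Answer: ACCEPT

Steps:
start: ε-closure({0}) = {0,1,2}
'e' @ 1: {3,4,6}
'c' @ 2: {5,6,7,8,10}
'c' @ 3: {1,2,5,6,7,8,9,10,11}  ✓accept
'e' @ 4: {1,2,3,4,6,9,10,11}  ✓accept
'e' @ 5: {1,2,3,4,6,9,10,11}  ✓accept
'c' @ 6: {1,2,5,6,7,8,9,10,11}  ✓accept
final: {1,2,5,6,7,8,9,10,11}; accept 1 in set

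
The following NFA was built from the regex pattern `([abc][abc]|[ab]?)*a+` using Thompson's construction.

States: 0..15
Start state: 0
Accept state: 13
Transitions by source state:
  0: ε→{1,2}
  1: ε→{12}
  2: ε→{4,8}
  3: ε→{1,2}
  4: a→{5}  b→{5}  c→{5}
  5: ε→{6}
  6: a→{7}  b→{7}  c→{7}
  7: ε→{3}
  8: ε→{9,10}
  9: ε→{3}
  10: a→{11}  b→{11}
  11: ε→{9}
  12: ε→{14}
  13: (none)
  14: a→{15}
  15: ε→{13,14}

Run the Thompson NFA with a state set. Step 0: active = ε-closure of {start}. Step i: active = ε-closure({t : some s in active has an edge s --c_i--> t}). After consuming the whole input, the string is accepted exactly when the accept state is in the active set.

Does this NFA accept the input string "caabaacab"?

S₀ = ε-closure({0}) = {0,1,2,3,4,8,9,10,12,14}
'c' @ 1: {5,6}
'a' @ 2: {1,2,3,4,7,8,9,10,12,14}
'a' @ 3: {1,2,3,4,5,6,8,9,10,11,12,13,14,15}  [accepting]
'b' @ 4: {1,2,3,4,5,6,7,8,9,10,11,12,14}
'a' @ 5: {1,2,3,4,5,6,7,8,9,10,11,12,13,14,15}  [accepting]
'a' @ 6: {1,2,3,4,5,6,7,8,9,10,11,12,13,14,15}  [accepting]
'c' @ 7: {1,2,3,4,5,6,7,8,9,10,12,14}
'a' @ 8: {1,2,3,4,5,6,7,8,9,10,11,12,13,14,15}  [accepting]
'b' @ 9: {1,2,3,4,5,6,7,8,9,10,11,12,14}
end set {1,2,3,4,5,6,7,8,9,10,11,12,14} — state 13 not in

Answer: REJECT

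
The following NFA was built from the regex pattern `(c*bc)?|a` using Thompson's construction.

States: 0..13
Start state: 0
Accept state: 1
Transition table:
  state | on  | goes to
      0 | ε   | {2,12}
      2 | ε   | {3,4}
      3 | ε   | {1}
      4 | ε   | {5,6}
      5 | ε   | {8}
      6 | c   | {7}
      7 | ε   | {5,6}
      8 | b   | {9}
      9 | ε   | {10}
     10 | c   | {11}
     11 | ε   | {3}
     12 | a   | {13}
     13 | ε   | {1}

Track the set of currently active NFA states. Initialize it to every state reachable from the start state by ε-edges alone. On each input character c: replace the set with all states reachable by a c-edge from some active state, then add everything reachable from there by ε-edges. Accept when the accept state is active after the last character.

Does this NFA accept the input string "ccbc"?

Answer: ACCEPT

Derivation:
initial (ε-close {0}): {0,1,2,3,4,5,6,8,12}
'c' @ 1: {5,6,7,8}
'c' @ 2: {5,6,7,8}
'b' @ 3: {9,10}
'c' @ 4: {1,3,11}  (accept∈set)
final: {1,3,11}; accept 1 in set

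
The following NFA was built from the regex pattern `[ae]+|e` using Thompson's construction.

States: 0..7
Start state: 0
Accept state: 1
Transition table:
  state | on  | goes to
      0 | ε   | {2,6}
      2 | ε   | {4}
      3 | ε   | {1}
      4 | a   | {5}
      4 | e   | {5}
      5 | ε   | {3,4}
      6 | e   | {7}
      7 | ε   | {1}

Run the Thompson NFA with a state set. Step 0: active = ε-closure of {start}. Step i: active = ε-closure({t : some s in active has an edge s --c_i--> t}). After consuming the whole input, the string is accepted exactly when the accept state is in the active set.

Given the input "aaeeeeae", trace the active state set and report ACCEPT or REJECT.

start: ε-closure({0}) = {0,2,4,6}
'a' @ 1: {1,3,4,5}  (accept∈set)
'a' @ 2: {1,3,4,5}  (accept∈set)
'e' @ 3: {1,3,4,5}  (accept∈set)
'e' @ 4: {1,3,4,5}  (accept∈set)
'e' @ 5: {1,3,4,5}  (accept∈set)
'e' @ 6: {1,3,4,5}  (accept∈set)
'a' @ 7: {1,3,4,5}  (accept∈set)
'e' @ 8: {1,3,4,5}  (accept∈set)
final: {1,3,4,5}; accept 1 in set

Answer: ACCEPT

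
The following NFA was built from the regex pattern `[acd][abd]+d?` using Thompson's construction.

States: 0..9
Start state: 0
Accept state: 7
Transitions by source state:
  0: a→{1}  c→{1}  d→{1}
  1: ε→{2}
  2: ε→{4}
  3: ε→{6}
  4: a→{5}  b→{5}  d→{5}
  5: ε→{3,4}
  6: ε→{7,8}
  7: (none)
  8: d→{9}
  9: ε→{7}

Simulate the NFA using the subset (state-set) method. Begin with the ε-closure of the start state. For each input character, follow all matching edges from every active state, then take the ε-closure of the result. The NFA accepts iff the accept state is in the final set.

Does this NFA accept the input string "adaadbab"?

Answer: ACCEPT

Trace:
S₀ = ε-closure({0}) = {0}
'a' @ 1: {1,2,4}
'd' @ 2: {3,4,5,6,7,8}  [accepting]
'a' @ 3: {3,4,5,6,7,8}  [accepting]
'a' @ 4: {3,4,5,6,7,8}  [accepting]
'd' @ 5: {3,4,5,6,7,8,9}  [accepting]
'b' @ 6: {3,4,5,6,7,8}  [accepting]
'a' @ 7: {3,4,5,6,7,8}  [accepting]
'b' @ 8: {3,4,5,6,7,8}  [accepting]
final: {3,4,5,6,7,8}; accept 7 in set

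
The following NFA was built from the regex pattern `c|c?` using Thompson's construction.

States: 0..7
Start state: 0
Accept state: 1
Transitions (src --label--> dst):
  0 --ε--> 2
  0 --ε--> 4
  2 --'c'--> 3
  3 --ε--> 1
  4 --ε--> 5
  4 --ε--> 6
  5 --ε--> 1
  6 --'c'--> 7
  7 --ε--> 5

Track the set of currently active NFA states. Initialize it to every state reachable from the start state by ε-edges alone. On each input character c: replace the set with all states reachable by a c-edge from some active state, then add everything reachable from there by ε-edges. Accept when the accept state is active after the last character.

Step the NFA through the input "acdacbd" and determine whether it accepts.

Answer: REJECT

Steps:
start: ε-closure({0}) = {0,1,2,4,5,6}
'a' @ 1: {}  — state set empty
rest 'cdacbd' ignored (set empty)
end set {} — state 1 not in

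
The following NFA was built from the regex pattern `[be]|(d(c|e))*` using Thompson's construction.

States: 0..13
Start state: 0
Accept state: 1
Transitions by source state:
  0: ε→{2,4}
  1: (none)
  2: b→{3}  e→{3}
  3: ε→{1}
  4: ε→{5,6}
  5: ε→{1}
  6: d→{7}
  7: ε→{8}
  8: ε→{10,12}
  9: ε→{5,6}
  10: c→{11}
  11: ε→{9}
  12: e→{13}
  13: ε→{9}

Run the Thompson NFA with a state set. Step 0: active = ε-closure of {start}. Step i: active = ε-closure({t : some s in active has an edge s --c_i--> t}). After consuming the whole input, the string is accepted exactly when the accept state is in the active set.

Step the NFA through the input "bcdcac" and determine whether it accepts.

Answer: REJECT

Derivation:
S₀ = ε-closure({0}) = {0,1,2,4,5,6}
'b' @ 1: {1,3}  [accepting]
'c' @ 2: {}  — state set empty
rest 'dcac' ignored (set empty)
after full input: {}  (accept=1 not in)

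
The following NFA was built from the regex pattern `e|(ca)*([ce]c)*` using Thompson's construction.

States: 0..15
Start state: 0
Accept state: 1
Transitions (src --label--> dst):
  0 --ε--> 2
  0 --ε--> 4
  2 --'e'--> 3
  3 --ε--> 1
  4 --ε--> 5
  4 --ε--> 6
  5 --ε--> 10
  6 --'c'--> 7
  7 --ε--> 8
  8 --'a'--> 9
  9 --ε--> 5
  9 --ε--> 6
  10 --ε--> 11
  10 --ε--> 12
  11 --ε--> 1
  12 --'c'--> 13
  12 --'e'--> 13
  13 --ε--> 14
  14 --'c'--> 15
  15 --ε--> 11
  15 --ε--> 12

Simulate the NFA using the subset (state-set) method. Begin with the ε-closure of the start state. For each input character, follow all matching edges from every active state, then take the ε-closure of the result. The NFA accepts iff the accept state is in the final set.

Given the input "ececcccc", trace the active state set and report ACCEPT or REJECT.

start: ε-closure({0}) = {0,1,2,4,5,6,10,11,12}
'e' @ 1: {1,3,13,14}  [accepting]
'c' @ 2: {1,11,12,15}  [accepting]
'e' @ 3: {13,14}
'c' @ 4: {1,11,12,15}  [accepting]
'c' @ 5: {13,14}
'c' @ 6: {1,11,12,15}  [accepting]
'c' @ 7: {13,14}
'c' @ 8: {1,11,12,15}  [accepting]
after full input: {1,11,12,15}  (accept=1 in)

Answer: ACCEPT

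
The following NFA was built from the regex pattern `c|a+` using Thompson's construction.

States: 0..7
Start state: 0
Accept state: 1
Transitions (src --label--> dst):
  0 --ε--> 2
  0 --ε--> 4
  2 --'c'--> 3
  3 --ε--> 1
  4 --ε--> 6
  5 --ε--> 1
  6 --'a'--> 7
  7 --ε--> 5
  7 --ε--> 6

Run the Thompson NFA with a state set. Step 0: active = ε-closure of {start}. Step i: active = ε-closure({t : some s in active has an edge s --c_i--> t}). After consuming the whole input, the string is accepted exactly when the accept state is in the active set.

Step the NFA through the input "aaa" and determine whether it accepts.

Answer: ACCEPT

Steps:
start: ε-closure({0}) = {0,2,4,6}
'a' @ 1: {1,5,6,7}  ✓accept
'a' @ 2: {1,5,6,7}  ✓accept
'a' @ 3: {1,5,6,7}  ✓accept
final: {1,5,6,7}; accept 1 in set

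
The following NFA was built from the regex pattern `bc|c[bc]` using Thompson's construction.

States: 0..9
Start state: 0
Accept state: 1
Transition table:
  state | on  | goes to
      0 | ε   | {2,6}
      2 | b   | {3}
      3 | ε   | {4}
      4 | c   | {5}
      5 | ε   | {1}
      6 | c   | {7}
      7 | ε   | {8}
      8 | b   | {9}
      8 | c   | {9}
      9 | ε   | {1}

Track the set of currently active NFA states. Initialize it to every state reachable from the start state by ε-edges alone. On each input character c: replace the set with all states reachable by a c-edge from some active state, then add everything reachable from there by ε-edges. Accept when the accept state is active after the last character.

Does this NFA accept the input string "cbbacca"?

initial (ε-close {0}): {0,2,6}
'c' @ 1: {7,8}
'b' @ 2: {1,9}  [accepting]
'b' @ 3: {}  — state set empty
rest 'acca' ignored (set empty)
end set {} — state 1 not in

Answer: REJECT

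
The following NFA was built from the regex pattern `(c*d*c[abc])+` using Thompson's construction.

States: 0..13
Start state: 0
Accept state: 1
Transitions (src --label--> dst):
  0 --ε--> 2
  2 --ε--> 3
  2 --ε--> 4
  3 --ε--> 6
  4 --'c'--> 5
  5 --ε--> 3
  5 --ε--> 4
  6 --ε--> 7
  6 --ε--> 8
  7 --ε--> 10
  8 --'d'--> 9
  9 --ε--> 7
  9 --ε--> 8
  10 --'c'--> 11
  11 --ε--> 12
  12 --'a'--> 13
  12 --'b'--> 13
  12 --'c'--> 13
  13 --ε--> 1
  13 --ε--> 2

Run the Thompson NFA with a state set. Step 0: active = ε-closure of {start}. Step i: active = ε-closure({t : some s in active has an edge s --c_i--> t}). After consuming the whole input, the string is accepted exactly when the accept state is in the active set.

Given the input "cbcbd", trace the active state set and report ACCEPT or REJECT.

S₀ = ε-closure({0}) = {0,2,3,4,6,7,8,10}
'c' @ 1: {3,4,5,6,7,8,10,11,12}
'b' @ 2: {1,2,3,4,6,7,8,10,13}  (accept∈set)
'c' @ 3: {3,4,5,6,7,8,10,11,12}
'b' @ 4: {1,2,3,4,6,7,8,10,13}  (accept∈set)
'd' @ 5: {7,8,9,10}
end set {7,8,9,10} — state 1 not in

Answer: REJECT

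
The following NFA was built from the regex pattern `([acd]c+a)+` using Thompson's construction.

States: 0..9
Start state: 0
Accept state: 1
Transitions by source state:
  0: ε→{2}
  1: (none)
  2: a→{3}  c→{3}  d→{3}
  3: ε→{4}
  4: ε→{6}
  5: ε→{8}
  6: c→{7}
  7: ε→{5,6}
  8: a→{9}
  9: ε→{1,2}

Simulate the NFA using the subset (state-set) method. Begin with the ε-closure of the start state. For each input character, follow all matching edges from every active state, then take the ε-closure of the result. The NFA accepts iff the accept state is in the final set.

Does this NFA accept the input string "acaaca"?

S₀ = ε-closure({0}) = {0,2}
'a' @ 1: {3,4,6}
'c' @ 2: {5,6,7,8}
'a' @ 3: {1,2,9}  (accept∈set)
'a' @ 4: {3,4,6}
'c' @ 5: {5,6,7,8}
'a' @ 6: {1,2,9}  (accept∈set)
final: {1,2,9}; accept 1 in set

Answer: ACCEPT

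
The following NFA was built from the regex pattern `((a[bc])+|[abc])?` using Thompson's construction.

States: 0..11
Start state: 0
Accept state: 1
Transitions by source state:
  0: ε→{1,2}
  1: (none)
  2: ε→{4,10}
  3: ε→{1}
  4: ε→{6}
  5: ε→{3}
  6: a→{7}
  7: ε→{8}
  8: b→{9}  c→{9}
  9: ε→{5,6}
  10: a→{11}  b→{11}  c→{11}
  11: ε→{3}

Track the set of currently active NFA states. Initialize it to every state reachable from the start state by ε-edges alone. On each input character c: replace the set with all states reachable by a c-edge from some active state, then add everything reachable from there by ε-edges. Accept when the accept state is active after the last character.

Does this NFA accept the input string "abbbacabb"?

initial (ε-close {0}): {0,1,2,4,6,10}
'a' @ 1: {1,3,7,8,11}  ✓accept
'b' @ 2: {1,3,5,6,9}  ✓accept
'b' @ 3: {}  — state set empty
rest 'bacabb' ignored (set empty)
after full input: {}  (accept=1 not in)

Answer: REJECT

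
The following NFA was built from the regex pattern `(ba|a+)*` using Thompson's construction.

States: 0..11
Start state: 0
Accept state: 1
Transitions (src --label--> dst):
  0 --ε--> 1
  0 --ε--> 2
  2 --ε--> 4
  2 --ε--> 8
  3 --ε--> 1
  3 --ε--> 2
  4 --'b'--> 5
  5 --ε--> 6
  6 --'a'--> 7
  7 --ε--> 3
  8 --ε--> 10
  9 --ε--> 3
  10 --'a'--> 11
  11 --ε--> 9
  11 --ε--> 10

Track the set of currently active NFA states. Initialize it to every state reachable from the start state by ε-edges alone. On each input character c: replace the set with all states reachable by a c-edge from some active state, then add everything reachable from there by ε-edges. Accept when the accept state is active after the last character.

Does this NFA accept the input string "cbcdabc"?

Answer: REJECT

Derivation:
start: ε-closure({0}) = {0,1,2,4,8,10}
'c' @ 1: {}  — no active states
rest 'bcdabc' ignored (set empty)
end set {} — state 1 not in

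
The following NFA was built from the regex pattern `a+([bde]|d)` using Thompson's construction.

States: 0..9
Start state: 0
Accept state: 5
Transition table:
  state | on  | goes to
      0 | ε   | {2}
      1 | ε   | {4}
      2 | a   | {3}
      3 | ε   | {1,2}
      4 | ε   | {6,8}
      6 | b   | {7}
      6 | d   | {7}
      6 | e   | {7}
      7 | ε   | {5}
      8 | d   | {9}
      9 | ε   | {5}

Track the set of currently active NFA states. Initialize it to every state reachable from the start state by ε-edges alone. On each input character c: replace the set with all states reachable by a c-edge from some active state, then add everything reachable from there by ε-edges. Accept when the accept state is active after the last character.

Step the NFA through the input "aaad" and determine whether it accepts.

Answer: ACCEPT

Steps:
initial (ε-close {0}): {0,2}
'a' @ 1: {1,2,3,4,6,8}
'a' @ 2: {1,2,3,4,6,8}
'a' @ 3: {1,2,3,4,6,8}
'd' @ 4: {5,7,9}  [accepting]
end set {5,7,9} — state 5 in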